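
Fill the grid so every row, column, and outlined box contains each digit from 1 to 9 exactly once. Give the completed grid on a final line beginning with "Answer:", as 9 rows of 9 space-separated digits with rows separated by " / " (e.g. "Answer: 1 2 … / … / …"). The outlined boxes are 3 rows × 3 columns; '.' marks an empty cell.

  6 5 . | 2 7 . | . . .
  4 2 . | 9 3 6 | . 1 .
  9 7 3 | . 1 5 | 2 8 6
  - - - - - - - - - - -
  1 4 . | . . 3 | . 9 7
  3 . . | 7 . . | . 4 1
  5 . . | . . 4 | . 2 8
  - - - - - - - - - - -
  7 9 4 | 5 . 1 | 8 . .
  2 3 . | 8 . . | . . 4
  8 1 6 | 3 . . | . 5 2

Step 1. [r5c6∈{2,8,9}] r5c6 is the only open cell in col 6 admitting 2, so r5c6=2.
Step 2. [r4c4∈{6}] r4c4 is down to just 6 ⇒ r4c4=6.
Step 3. [r6c5∈{9}] r6c5's peers cover all but 9 ⇒ r6c5=9.
Step 4. [r8c8∈{6,7}] across col 8, 7 lands solely at r8c8 ⇒ r8c8=7.
Step 5. [r5c2∈{6,8}] r5c2 is the only open cell in col 2 admitting 8, so r5c2=8.
Step 6. [r5c7∈{5,6}] across row 5, 6 lands solely at r5c7 ⇒ r5c7=6.
Step 7. [r9c7∈{9}] r9c7 is down to just 9 ⇒ r9c7=9.
Step 8. [r1c8∈{3}] r1c8's peers cover all but 3. So r1c8=3.
Step 9. [r4c7∈{5}] r4c7's peers cover all but 5 ⇒ r4c7=5.
Step 10. [r2c3∈{8}] r2c3 has the single candidate 8 ⇒ r2c3=8.
Step 11. [r7c8∈{6}] r7c8's peers cover all but 6. So r7c8=6.
Step 12. [r9c6∈{7}] nothing but 7 survives at r9c6 ⇒ r9c6=7.
Step 13. [r8c5∈{6}] r8c5 has the single candidate 6. So r8c5=6.
Step 14. [r1c6∈{8}] r1c6 is down to just 8, so r1c6=8.
Step 15. [r2c9∈{5}] r2c9's peers cover all but 5. So r2c9=5.
Step 16. [r1c9∈{9}] r1c9 is down to just 9 ⇒ r1c9=9.
Step 17. [r5c5∈{5}] r5c5 has the single candidate 5, so r5c5=5.
Step 18. [r7c9∈{3}] r7c9 has the single candidate 3. So r7c9=3.
Step 19. [r1c7∈{4}] r1c7's peers cover all but 4, so r1c7=4.
Step 20. [r6c2∈{6}] r6c2 has the single candidate 6. So r6c2=6.
Step 21. [r4c5∈{8}] r4c5 has the single candidate 8. So r4c5=8.
Step 22. [r6c3∈{7}] only 7 remains possible at r6c3 ⇒ r6c3=7.
Step 23. [r6c4∈{1}] nothing but 1 survives at r6c4 ⇒ r6c4=1.
Step 24. [r5c3∈{9}] nothing but 9 survives at r5c3. So r5c3=9.
Step 25. [r6c7∈{3}] r6c7 is down to just 3, so r6c7=3.
Step 26. [r8c6∈{9}] only 9 remains possible at r8c6. So r8c6=9.
Step 27. [r7c5∈{2}] r7c5's peers cover all but 2 ⇒ r7c5=2.
Step 28. [r8c3∈{5}] nothing but 5 survives at r8c3. So r8c3=5.
Step 29. [r3c4∈{4}] r3c4's peers cover all but 4 ⇒ r3c4=4.
Step 30. [r8c7∈{1}] r8c7 has the single candidate 1 ⇒ r8c7=1.
Step 31. [r1c3∈{1}] r1c3's peers cover all but 1, so r1c3=1.
Step 32. [r9c5∈{4}] only 4 remains possible at r9c5 ⇒ r9c5=4.
Step 33. [r2c7∈{7}] r2c7 is down to just 7, so r2c7=7.
Step 34. [r4c3∈{2}] nothing but 2 survives at r4c3 ⇒ r4c3=2.

Answer: 6 5 1 2 7 8 4 3 9 / 4 2 8 9 3 6 7 1 5 / 9 7 3 4 1 5 2 8 6 / 1 4 2 6 8 3 5 9 7 / 3 8 9 7 5 2 6 4 1 / 5 6 7 1 9 4 3 2 8 / 7 9 4 5 2 1 8 6 3 / 2 3 5 8 6 9 1 7 4 / 8 1 6 3 4 7 9 5 2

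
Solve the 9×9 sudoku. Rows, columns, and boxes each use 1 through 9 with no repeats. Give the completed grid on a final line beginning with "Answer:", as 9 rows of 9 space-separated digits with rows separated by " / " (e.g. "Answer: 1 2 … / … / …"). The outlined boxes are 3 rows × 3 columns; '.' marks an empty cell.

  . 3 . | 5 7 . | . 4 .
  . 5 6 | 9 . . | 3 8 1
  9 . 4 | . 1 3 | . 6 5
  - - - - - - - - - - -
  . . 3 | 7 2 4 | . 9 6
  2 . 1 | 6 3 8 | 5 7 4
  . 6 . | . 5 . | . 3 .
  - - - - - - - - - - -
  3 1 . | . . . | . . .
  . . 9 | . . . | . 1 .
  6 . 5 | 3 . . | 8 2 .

Step 1. [r4c2∈{8}] r4c2's peers cover all but 8. So r4c2=8.
Step 2. [r3c7∈{2,7}] in box 3, 7 fits only at r3c7. So r3c7=7.
Step 3. [r8c6∈{2,5,6,7}] across row 8, 5 lands solely at r8c6. So r8c6=5.
Step 4. [r3c2∈{2}] r3c2 has the single candidate 2. So r3c2=2.
Step 5. [r8c4∈{2,4,8}] r8c4 is the only open cell in row 8 admitting 2 ⇒ r8c4=2.
Step 6. [r7c4∈{4,8}] in col 4, 4 fits only at r7c4, so r7c4=4.
Step 7. [r9c5∈{9}] r9c5 has the single candidate 9, so r9c5=9.
Step 8. [r9c9∈{7}] r9c9's peers cover all but 7, so r9c9=7.
Step 9. [r8c2∈{4,7}] 7 has one home in col 2: r8c2 ⇒ r8c2=7.
Step 10. [r8c7∈{4,6}] col 7 places 4 nowhere but r8c7. So r8c7=4.
Step 11. [r8c1∈{8}] r8c1's peers cover all but 8 ⇒ r8c1=8.
Step 12. [r7c7∈{6,9}] 6 has one home in col 7: r7c7, so r7c7=6.
Step 13. [r1c7∈{2,9}] 9 has one home in col 7: r1c7 ⇒ r1c7=9.
Step 14. [r1c9∈{2}] r1c9 has the single candidate 2, so r1c9=2.
Step 15. [r6c4∈{1}] nothing but 1 survives at r6c4. So r6c4=1.
Step 16. [r6c1∈{4,7}] in row 6, 4 fits only at r6c1. So r6c1=4.
Step 17. [r6c3∈{7}] r6c3 has the single candidate 7, so r6c3=7.
Step 18. [r7c3∈{2}] r7c3 has the single candidate 2 ⇒ r7c3=2.
Step 19. [r8c9∈{3}] only 3 remains possible at r8c9. So r8c9=3.
Step 20. [r3c4∈{8}] nothing but 8 survives at r3c4. So r3c4=8.
Step 21. [r7c6∈{7}] r7c6 is down to just 7. So r7c6=7.
Step 22. [r5c2∈{9}] r5c2's peers cover all but 9, so r5c2=9.
Step 23. [r7c5∈{8}] nothing but 8 survives at r7c5. So r7c5=8.
Step 24. [r4c1∈{5}] only 5 remains possible at r4c1 ⇒ r4c1=5.
Step 25. [r1c1∈{1}] r1c1 is down to just 1. So r1c1=1.
Step 26. [r9c6∈{1}] r9c6 is down to just 1, so r9c6=1.
Step 27. [r7c9∈{9}] nothing but 9 survives at r7c9, so r7c9=9.
Step 28. [r6c9∈{8}] only 8 remains possible at r6c9. So r6c9=8.
Step 29. [r2c1∈{7}] r2c1 has the single candidate 7 ⇒ r2c1=7.
Step 30. [r4c7∈{1}] r4c7's peers cover all but 1. So r4c7=1.
Step 31. [r1c3∈{8}] r1c3's peers cover all but 8, so r1c3=8.
Step 32. [r9c2∈{4}] nothing but 4 survives at r9c2, so r9c2=4.
Step 33. [r8c5∈{6}] only 6 remains possible at r8c5 ⇒ r8c5=6.
Step 34. [r7c8∈{5}] nothing but 5 survives at r7c8 ⇒ r7c8=5.
Step 35. [r2c6∈{2}] r2c6 is down to just 2, so r2c6=2.
Step 36. [r2c5∈{4}] only 4 remains possible at r2c5, so r2c5=4.
Step 37. [r1c6∈{6}] r1c6's peers cover all but 6. So r1c6=6.
Step 38. [r6c7∈{2}] r6c7's peers cover all but 2. So r6c7=2.
Step 39. [r6c6∈{9}] nothing but 9 survives at r6c6 ⇒ r6c6=9.

Answer: 1 3 8 5 7 6 9 4 2 / 7 5 6 9 4 2 3 8 1 / 9 2 4 8 1 3 7 6 5 / 5 8 3 7 2 4 1 9 6 / 2 9 1 6 3 8 5 7 4 / 4 6 7 1 5 9 2 3 8 / 3 1 2 4 8 7 6 5 9 / 8 7 9 2 6 5 4 1 3 / 6 4 5 3 9 1 8 2 7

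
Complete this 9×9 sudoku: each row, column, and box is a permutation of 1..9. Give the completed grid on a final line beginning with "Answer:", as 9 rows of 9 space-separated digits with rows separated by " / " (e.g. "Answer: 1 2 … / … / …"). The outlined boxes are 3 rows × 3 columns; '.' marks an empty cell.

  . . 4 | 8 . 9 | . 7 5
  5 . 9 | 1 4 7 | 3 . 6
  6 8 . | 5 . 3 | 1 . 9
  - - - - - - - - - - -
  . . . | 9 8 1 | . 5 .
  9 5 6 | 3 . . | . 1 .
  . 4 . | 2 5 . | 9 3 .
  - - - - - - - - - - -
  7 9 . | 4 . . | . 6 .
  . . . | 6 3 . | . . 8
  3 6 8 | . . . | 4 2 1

Step 1. [r4c1∈{2}] only 2 remains possible at r4c1. So r4c1=2.
Step 2. [r6c9∈{7}] r6c9's peers cover all but 7. So r6c9=7.
Step 3. [r6c3∈{1}] r6c3 is down to just 1 ⇒ r6c3=1.
Step 4. [r1c2∈{1,2,3}] row 1 places 3 nowhere but r1c2, so r1c2=3.
Step 5. [r3c5∈{2}] nothing but 2 survives at r3c5. So r3c5=2.
Step 6. [r7c7∈{5}] r7c7's peers cover all but 5 ⇒ r7c7=5.
Step 7. [r7c3∈{2}] nothing but 2 survives at r7c3, so r7c3=2.
Step 8. [r5c9∈{2,4}] col 9 places 2 nowhere but r5c9, so r5c9=2.
Step 9. [r8c1∈{1,4}] 4 has one home in row 8: r8c1, so r8c1=4.
Step 10. [r4c2∈{7}] r4c2's peers cover all but 7. So r4c2=7.
Step 11. [r8c3∈{5}] r8c3 has the single candidate 5 ⇒ r8c3=5.
Step 12. [r9c4∈{7}] nothing but 7 survives at r9c4 ⇒ r9c4=7.
Step 13. [r4c9∈{4}] nothing but 4 survives at r4c9, so r4c9=4.
Step 14. [r3c8∈{4}] r3c8 is down to just 4, so r3c8=4.
Step 15. [r8c8∈{9}] r8c8 has the single candidate 9 ⇒ r8c8=9.
Step 16. [r1c1∈{1}] r1c1 has the single candidate 1, so r1c1=1.
Step 17. [r5c6∈{4}] r5c6's peers cover all but 4. So r5c6=4.
Step 18. [r2c8∈{8}] r2c8 has the single candidate 8 ⇒ r2c8=8.
Step 19. [r6c1∈{8}] r6c1 has the single candidate 8, so r6c1=8.
Step 20. [r9c5∈{9}] r9c5's peers cover all but 9. So r9c5=9.
Step 21. [r7c5∈{1}] nothing but 1 survives at r7c5, so r7c5=1.
Step 22. [r7c6∈{8}] r7c6 is down to just 8 ⇒ r7c6=8.
Step 23. [r4c7∈{6}] r4c7's peers cover all but 6. So r4c7=6.
Step 24. [r2c2∈{2}] r2c2 is down to just 2 ⇒ r2c2=2.
Step 25. [r3c3∈{7}] nothing but 7 survives at r3c3. So r3c3=7.
Step 26. [r8c6∈{2}] r8c6's peers cover all but 2 ⇒ r8c6=2.
Step 27. [r1c5∈{6}] nothing but 6 survives at r1c5, so r1c5=6.
Step 28. [r7c9∈{3}] nothing but 3 survives at r7c9 ⇒ r7c9=3.
Step 29. [r6c6∈{6}] r6c6 is down to just 6. So r6c6=6.
Step 30. [r1c7∈{2}] r1c7 has the single candidate 2 ⇒ r1c7=2.
Step 31. [r4c3∈{3}] nothing but 3 survives at r4c3 ⇒ r4c3=3.
Step 32. [r8c7∈{7}] r8c7 has the single candidate 7 ⇒ r8c7=7.
Step 33. [r8c2∈{1}] r8c2 is down to just 1 ⇒ r8c2=1.
Step 34. [r5c5∈{7}] r5c5 is down to just 7. So r5c5=7.
Step 35. [r5c7∈{8}] r5c7 has the single candidate 8 ⇒ r5c7=8.
Step 36. [r9c6∈{5}] r9c6 is down to just 5, so r9c6=5.

Answer: 1 3 4 8 6 9 2 7 5 / 5 2 9 1 4 7 3 8 6 / 6 8 7 5 2 3 1 4 9 / 2 7 3 9 8 1 6 5 4 / 9 5 6 3 7 4 8 1 2 / 8 4 1 2 5 6 9 3 7 / 7 9 2 4 1 8 5 6 3 / 4 1 5 6 3 2 7 9 8 / 3 6 8 7 9 5 4 2 1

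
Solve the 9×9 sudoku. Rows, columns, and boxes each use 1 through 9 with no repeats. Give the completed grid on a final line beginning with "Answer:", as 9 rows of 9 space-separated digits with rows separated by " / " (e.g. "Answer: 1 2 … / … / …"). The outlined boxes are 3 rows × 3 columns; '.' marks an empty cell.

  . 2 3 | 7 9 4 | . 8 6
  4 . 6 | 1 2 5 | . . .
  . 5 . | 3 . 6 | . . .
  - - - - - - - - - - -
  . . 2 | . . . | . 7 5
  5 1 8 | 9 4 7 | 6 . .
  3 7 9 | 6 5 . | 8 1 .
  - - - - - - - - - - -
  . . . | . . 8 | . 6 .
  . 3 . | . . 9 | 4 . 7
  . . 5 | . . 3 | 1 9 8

Step 1. [r7c3∈{1,4,7}] across col 3, 4 lands solely at r7c3 ⇒ r7c3=4.
Step 2. [r3c9∈{1,2,4,9}] col 9 places 1 nowhere but r3c9 ⇒ r3c9=1.
Step 3. [r8c1∈{1,2,6,8}] across row 8, 8 lands solely at r8c1, so r8c1=8.
Step 4. [r2c9∈{3,9}] 9 has one home in col 9: r2c9. So r2c9=9.
Step 5. [r9c2∈{6}] r9c2 has the single candidate 6, so r9c2=6.
Step 6. [r8c8∈{2,5}] col 8 places 5 nowhere but r8c8 ⇒ r8c8=5.
Step 7. [r4c5∈{1,3,8}] across col 5, 3 lands solely at r4c5, so r4c5=3.
Step 8. [r8c3∈{1}] only 1 remains possible at r8c3, so r8c3=1.
Step 9. [r2c8∈{3}] r2c8's peers cover all but 3, so r2c8=3.
Step 10. [r5c8∈{2}] only 2 remains possible at r5c8, so r5c8=2.
Step 11. [r7c9∈{2,3}] col 9 places 2 nowhere but r7c9. So r7c9=2.
Step 12. [r3c1∈{7,9}] 9 has one home in row 3: r3c1 ⇒ r3c1=9.
Step 13. [r9c5∈{7}] r9c5 is down to just 7 ⇒ r9c5=7.
Step 14. [r3c7∈{2,7}] r3c7 is the only open cell in row 3 admitting 2, so r3c7=2.
Step 15. [r9c1∈{2}] r9c1 is down to just 2 ⇒ r9c1=2.
Step 16. [r7c2∈{9}] r7c2 has the single candidate 9. So r7c2=9.
Step 17. [r1c1∈{1}] nothing but 1 survives at r1c1. So r1c1=1.
Step 18. [r6c6∈{2}] nothing but 2 survives at r6c6. So r6c6=2.
Step 19. [r4c6∈{1}] r4c6's peers cover all but 1, so r4c6=1.
Step 20. [r8c5∈{6}] r8c5 has the single candidate 6, so r8c5=6.
Step 21. [r2c7∈{7}] r2c7 has the single candidate 7, so r2c7=7.
Step 22. [r3c5∈{8}] r3c5 is down to just 8, so r3c5=8.
Step 23. [r4c1∈{6}] r4c1 is down to just 6 ⇒ r4c1=6.
Step 24. [r7c1∈{7}] r7c1 has the single candidate 7 ⇒ r7c1=7.
Step 25. [r6c9∈{4}] r6c9 is down to just 4, so r6c9=4.
Step 26. [r7c7∈{3}] only 3 remains possible at r7c7 ⇒ r7c7=3.
Step 27. [r4c7∈{9}] r4c7 is down to just 9. So r4c7=9.
Step 28. [r3c8∈{4}] r3c8's peers cover all but 4 ⇒ r3c8=4.
Step 29. [r9c4∈{4}] r9c4's peers cover all but 4, so r9c4=4.
Step 30. [r4c4∈{8}] r4c4's peers cover all but 8 ⇒ r4c4=8.
Step 31. [r5c9∈{3}] nothing but 3 survives at r5c9. So r5c9=3.
Step 32. [r2c2∈{8}] r2c2's peers cover all but 8, so r2c2=8.
Step 33. [r7c5∈{1}] only 1 remains possible at r7c5, so r7c5=1.
Step 34. [r1c7∈{5}] r1c7 has the single candidate 5. So r1c7=5.
Step 35. [r3c3∈{7}] r3c3 has the single candidate 7. So r3c3=7.
Step 36. [r8c4∈{2}] r8c4's peers cover all but 2 ⇒ r8c4=2.
Step 37. [r7c4∈{5}] r7c4 has the single candidate 5. So r7c4=5.
Step 38. [r4c2∈{4}] r4c2 has the single candidate 4. So r4c2=4.

Answer: 1 2 3 7 9 4 5 8 6 / 4 8 6 1 2 5 7 3 9 / 9 5 7 3 8 6 2 4 1 / 6 4 2 8 3 1 9 7 5 / 5 1 8 9 4 7 6 2 3 / 3 7 9 6 5 2 8 1 4 / 7 9 4 5 1 8 3 6 2 / 8 3 1 2 6 9 4 5 7 / 2 6 5 4 7 3 1 9 8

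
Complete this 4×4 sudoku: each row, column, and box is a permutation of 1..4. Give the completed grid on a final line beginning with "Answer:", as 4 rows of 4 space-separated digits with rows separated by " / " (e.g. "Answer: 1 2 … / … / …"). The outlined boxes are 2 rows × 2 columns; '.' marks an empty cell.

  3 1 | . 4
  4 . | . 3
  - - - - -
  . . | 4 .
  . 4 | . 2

Step 1. [r4c1∈{1}] r4c1 has the single candidate 1 ⇒ r4c1=1.
Step 2. [r2c2∈{2}] nothing but 2 survives at r2c2. So r2c2=2.
Step 3. [r4c3∈{3}] r4c3 is down to just 3. So r4c3=3.
Step 4. [r3c2∈{3}] r3c2 has the single candidate 3, so r3c2=3.
Step 5. [r1c3∈{2}] r1c3's peers cover all but 2 ⇒ r1c3=2.
Step 6. [r3c1∈{2}] r3c1 has the single candidate 2 ⇒ r3c1=2.
Step 7. [r3c4∈{1}] r3c4's peers cover all but 1. So r3c4=1.
Step 8. [r2c3∈{1}] r2c3 is down to just 1. So r2c3=1.

Answer: 3 1 2 4 / 4 2 1 3 / 2 3 4 1 / 1 4 3 2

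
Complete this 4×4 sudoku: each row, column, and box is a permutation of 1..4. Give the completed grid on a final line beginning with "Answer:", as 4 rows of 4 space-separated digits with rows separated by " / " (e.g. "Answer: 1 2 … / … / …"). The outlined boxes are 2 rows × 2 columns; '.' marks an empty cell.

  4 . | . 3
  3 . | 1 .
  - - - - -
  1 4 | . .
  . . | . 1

Step 1. [r1c3∈{2}] only 2 remains possible at r1c3 ⇒ r1c3=2.
Step 2. [r4c2∈{2,3}] across col 2, 3 lands solely at r4c2, so r4c2=3.
Step 3. [r3c3∈{3}] r3c3 is down to just 3. So r3c3=3.
Step 4. [r4c1∈{2}] r4c1's peers cover all but 2, so r4c1=2.
Step 5. [r2c2∈{2}] r2c2 has the single candidate 2 ⇒ r2c2=2.
Step 6. [r4c3∈{4}] r4c3 is down to just 4, so r4c3=4.
Step 7. [r1c2∈{1}] only 1 remains possible at r1c2. So r1c2=1.
Step 8. [r3c4∈{2}] r3c4's peers cover all but 2 ⇒ r3c4=2.
Step 9. [r2c4∈{4}] r2c4 has the single candidate 4, so r2c4=4.

Answer: 4 1 2 3 / 3 2 1 4 / 1 4 3 2 / 2 3 4 1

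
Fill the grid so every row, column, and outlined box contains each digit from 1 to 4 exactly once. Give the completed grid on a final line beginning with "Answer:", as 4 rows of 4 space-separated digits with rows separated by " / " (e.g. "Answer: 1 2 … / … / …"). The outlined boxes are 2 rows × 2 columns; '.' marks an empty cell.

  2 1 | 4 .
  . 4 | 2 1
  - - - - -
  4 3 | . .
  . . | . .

Step 1. [r4c3∈{1,3}] across col 3, 3 lands solely at r4c3 ⇒ r4c3=3.
Step 2. [r4c2∈{2}] only 2 remains possible at r4c2. So r4c2=2.
Step 3. [r2c1∈{3}] nothing but 3 survives at r2c1, so r2c1=3.
Step 4. [r4c4∈{4}] r4c4 has the single candidate 4. So r4c4=4.
Step 5. [r3c4∈{2}] r3c4's peers cover all but 2. So r3c4=2.
Step 6. [r4c1∈{1}] r4c1 is down to just 1. So r4c1=1.
Step 7. [r1c4∈{3}] nothing but 3 survives at r1c4. So r1c4=3.
Step 8. [r3c3∈{1}] r3c3's peers cover all but 1. So r3c3=1.

Answer: 2 1 4 3 / 3 4 2 1 / 4 3 1 2 / 1 2 3 4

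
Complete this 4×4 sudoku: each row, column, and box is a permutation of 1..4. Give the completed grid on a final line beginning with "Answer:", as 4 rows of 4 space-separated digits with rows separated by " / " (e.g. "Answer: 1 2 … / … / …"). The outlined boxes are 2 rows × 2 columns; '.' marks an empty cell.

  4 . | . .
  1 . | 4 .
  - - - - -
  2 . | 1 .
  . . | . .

Step 1. [r4c1∈{3}] r4c1 has the single candidate 3. So r4c1=3.
Step 2. [r1c3∈{2,3}] in col 3, 3 fits only at r1c3. So r1c3=3.
Step 3. [r2c4∈{2}] nothing but 2 survives at r2c4 ⇒ r2c4=2.
Step 4. [r3c2∈{4}] r3c2's peers cover all but 4, so r3c2=4.
Step 5. [r2c2∈{3}] only 3 remains possible at r2c2, so r2c2=3.
Step 6. [r4c2∈{1}] only 1 remains possible at r4c2 ⇒ r4c2=1.
Step 7. [r1c4∈{1}] only 1 remains possible at r1c4. So r1c4=1.
Step 8. [r4c3∈{2}] nothing but 2 survives at r4c3. So r4c3=2.
Step 9. [r3c4∈{3}] nothing but 3 survives at r3c4, so r3c4=3.
Step 10. [r1c2∈{2}] nothing but 2 survives at r1c2, so r1c2=2.
Step 11. [r4c4∈{4}] r4c4 has the single candidate 4 ⇒ r4c4=4.

Answer: 4 2 3 1 / 1 3 4 2 / 2 4 1 3 / 3 1 2 4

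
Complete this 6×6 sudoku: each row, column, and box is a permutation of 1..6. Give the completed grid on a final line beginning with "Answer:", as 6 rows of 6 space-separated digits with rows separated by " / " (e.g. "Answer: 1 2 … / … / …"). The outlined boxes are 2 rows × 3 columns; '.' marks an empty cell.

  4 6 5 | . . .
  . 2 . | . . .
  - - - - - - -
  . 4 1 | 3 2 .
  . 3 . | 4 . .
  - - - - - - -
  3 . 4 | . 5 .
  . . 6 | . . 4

Step 1. [r6c1∈{1,2,5}] 2 has one home in box 5: r6c1 ⇒ r6c1=2.
Step 2. [r6c4∈{1}] r6c4 has the single candidate 1. So r6c4=1.
Step 3. [r2c5∈{1,3,4,6}] in row 2, 4 fits only at r2c5 ⇒ r2c5=4.
Step 4. [r4c5∈{1,6}] r4c5 is the only open cell in col 5 admitting 6 ⇒ r4c5=6.
Step 5. [r3c6∈{5}] r3c6 has the single candidate 5 ⇒ r3c6=5.
Step 6. [r1c5∈{1,3}] r1c5 is the only open cell in col 5 admitting 1. So r1c5=1.
Step 7. [r1c4∈{2}] r1c4 is down to just 2, so r1c4=2.
Step 8. [r5c4∈{6}] r5c4 has the single candidate 6. So r5c4=6.
Step 9. [r1c6∈{3}] nothing but 3 survives at r1c6 ⇒ r1c6=3.
Step 10. [r4c6∈{1}] r4c6 is down to just 1. So r4c6=1.
Step 11. [r4c3∈{2}] nothing but 2 survives at r4c3, so r4c3=2.
Step 12. [r2c1∈{1}] nothing but 1 survives at r2c1 ⇒ r2c1=1.
Step 13. [r2c6∈{6}] nothing but 6 survives at r2c6, so r2c6=6.
Step 14. [r2c4∈{5}] only 5 remains possible at r2c4. So r2c4=5.
Step 15. [r4c1∈{5}] r4c1 has the single candidate 5 ⇒ r4c1=5.
Step 16. [r6c2∈{5}] only 5 remains possible at r6c2 ⇒ r6c2=5.
Step 17. [r5c2∈{1}] r5c2 is down to just 1. So r5c2=1.
Step 18. [r3c1∈{6}] nothing but 6 survives at r3c1, so r3c1=6.
Step 19. [r2c3∈{3}] r2c3 is down to just 3, so r2c3=3.
Step 20. [r5c6∈{2}] nothing but 2 survives at r5c6, so r5c6=2.
Step 21. [r6c5∈{3}] only 3 remains possible at r6c5. So r6c5=3.

Answer: 4 6 5 2 1 3 / 1 2 3 5 4 6 / 6 4 1 3 2 5 / 5 3 2 4 6 1 / 3 1 4 6 5 2 / 2 5 6 1 3 4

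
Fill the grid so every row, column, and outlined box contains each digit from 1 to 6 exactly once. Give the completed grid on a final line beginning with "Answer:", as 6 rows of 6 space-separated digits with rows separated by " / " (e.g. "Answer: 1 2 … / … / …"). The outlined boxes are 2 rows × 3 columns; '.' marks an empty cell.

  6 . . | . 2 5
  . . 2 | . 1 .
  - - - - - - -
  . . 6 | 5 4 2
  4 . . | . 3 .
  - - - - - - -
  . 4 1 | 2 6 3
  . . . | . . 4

Step 1. [r5c1∈{5}] r5c1 has the single candidate 5. So r5c1=5.
Step 2. [r2c1∈{3}] nothing but 3 survives at r2c1. So r2c1=3.
Step 3. [r4c6∈{1,6}] 1 has one home in col 6: r4c6. So r4c6=1.
Step 4. [r6c2∈{2,3,6}] 6 has one home in row 6: r6c2, so r6c2=6.
Step 5. [r2c4∈{4,6}] 4 has one home in row 2: r2c4 ⇒ r2c4=4.
Step 6. [r3c1∈{1}] r3c1's peers cover all but 1. So r3c1=1.
Step 7. [r4c3∈{5}] r4c3 has the single candidate 5, so r4c3=5.
Step 8. [r6c1∈{2}] r6c1 has the single candidate 2, so r6c1=2.
Step 9. [r1c3∈{4}] nothing but 4 survives at r1c3, so r1c3=4.
Step 10. [r6c5∈{5}] r6c5's peers cover all but 5 ⇒ r6c5=5.
Step 11. [r3c2∈{3}] r3c2 is down to just 3, so r3c2=3.
Step 12. [r2c6∈{6}] r2c6's peers cover all but 6. So r2c6=6.
Step 13. [r4c2∈{2}] nothing but 2 survives at r4c2. So r4c2=2.
Step 14. [r1c2∈{1}] r1c2's peers cover all but 1 ⇒ r1c2=1.
Step 15. [r6c3∈{3}] nothing but 3 survives at r6c3, so r6c3=3.
Step 16. [r2c2∈{5}] r2c2 has the single candidate 5. So r2c2=5.
Step 17. [r6c4∈{1}] r6c4 is down to just 1 ⇒ r6c4=1.
Step 18. [r1c4∈{3}] only 3 remains possible at r1c4 ⇒ r1c4=3.
Step 19. [r4c4∈{6}] r4c4's peers cover all but 6. So r4c4=6.

Answer: 6 1 4 3 2 5 / 3 5 2 4 1 6 / 1 3 6 5 4 2 / 4 2 5 6 3 1 / 5 4 1 2 6 3 / 2 6 3 1 5 4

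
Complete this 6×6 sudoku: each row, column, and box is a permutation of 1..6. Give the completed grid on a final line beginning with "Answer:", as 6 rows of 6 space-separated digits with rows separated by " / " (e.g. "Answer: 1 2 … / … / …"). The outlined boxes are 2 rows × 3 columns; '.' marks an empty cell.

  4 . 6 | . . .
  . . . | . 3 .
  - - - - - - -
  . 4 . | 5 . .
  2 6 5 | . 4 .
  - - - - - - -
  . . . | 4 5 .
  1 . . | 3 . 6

Step 1. [r6c5∈{2}] r6c5 has the single candidate 2. So r6c5=2.
Step 2. [r1c5∈{1}] r1c5 has the single candidate 1 ⇒ r1c5=1.
Step 3. [r3c6∈{1,2,3}] in row 3, 2 fits only at r3c6, so r3c6=2.
Step 4. [r1c2∈{2,3,5}] in row 1, 3 fits only at r1c2 ⇒ r1c2=3.
Step 5. [r2c2∈{1,2,5}] r2c2 is the only open cell in col 2 admitting 1, so r2c2=1.
Step 6. [r3c1∈{3}] r3c1 has the single candidate 3, so r3c1=3.
Step 7. [r2c3∈{2}] r2c3's peers cover all but 2 ⇒ r2c3=2.
Step 8. [r4c6∈{1,3}] 3 has one home in row 4: r4c6 ⇒ r4c6=3.
Step 9. [r1c6∈{5}] only 5 remains possible at r1c6 ⇒ r1c6=5.
Step 10. [r3c5∈{6}] only 6 remains possible at r3c5, so r3c5=6.
Step 11. [r6c3∈{4}] r6c3 is down to just 4. So r6c3=4.
Step 12. [r6c2∈{5}] r6c2 is down to just 5, so r6c2=5.
Step 13. [r2c4∈{6}] r2c4's peers cover all but 6, so r2c4=6.
Step 14. [r2c6∈{4}] only 4 remains possible at r2c6. So r2c6=4.
Step 15. [r1c4∈{2}] r1c4 is down to just 2, so r1c4=2.
Step 16. [r5c1∈{6}] r5c1 is down to just 6. So r5c1=6.
Step 17. [r2c1∈{5}] r2c1's peers cover all but 5, so r2c1=5.
Step 18. [r5c6∈{1}] r5c6 is down to just 1. So r5c6=1.
Step 19. [r5c3∈{3}] r5c3's peers cover all but 3 ⇒ r5c3=3.
Step 20. [r5c2∈{2}] r5c2's peers cover all but 2 ⇒ r5c2=2.
Step 21. [r3c3∈{1}] r3c3 has the single candidate 1. So r3c3=1.
Step 22. [r4c4∈{1}] nothing but 1 survives at r4c4 ⇒ r4c4=1.

Answer: 4 3 6 2 1 5 / 5 1 2 6 3 4 / 3 4 1 5 6 2 / 2 6 5 1 4 3 / 6 2 3 4 5 1 / 1 5 4 3 2 6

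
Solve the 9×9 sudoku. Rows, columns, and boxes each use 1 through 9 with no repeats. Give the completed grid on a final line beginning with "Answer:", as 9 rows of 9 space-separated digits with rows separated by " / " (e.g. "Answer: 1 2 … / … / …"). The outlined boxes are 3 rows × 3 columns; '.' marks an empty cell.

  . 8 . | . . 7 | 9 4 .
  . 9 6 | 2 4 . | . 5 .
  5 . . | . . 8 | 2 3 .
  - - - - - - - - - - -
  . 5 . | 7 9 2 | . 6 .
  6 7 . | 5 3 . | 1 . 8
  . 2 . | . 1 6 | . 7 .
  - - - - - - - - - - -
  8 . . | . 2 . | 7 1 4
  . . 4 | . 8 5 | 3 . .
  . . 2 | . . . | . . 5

Step 1. [r9c7∈{6,8}] col 7 places 6 nowhere but r9c7. So r9c7=6.
Step 2. [r3c4∈{1,6,9}] across row 3, 9 lands solely at r3c4. So r3c4=9.
Step 3. [r8c1∈{1,7,9}] row 8 places 7 nowhere but r8c1. So r8c1=7.
Step 4. [r5c3∈{9}] nothing but 9 survives at r5c3. So r5c3=9.
Step 5. [r9c1∈{1,3,9}] col 1 places 9 nowhere but r9c1, so r9c1=9.
Step 6. [r4c3∈{1,3,8}] 8 has one home in row 4: r4c3 ⇒ r4c3=8.
Step 7. [r6c3∈{3}] r6c3 is down to just 3, so r6c3=3.
Step 8. [r1c3∈{1}] r1c3 has the single candidate 1, so r1c3=1.
Step 9. [r1c9∈{6}] r1c9 is down to just 6. So r1c9=6.
Step 10. [r1c4∈{3}] only 3 remains possible at r1c4. So r1c4=3.
Step 11. [r6c1∈{4}] r6c1 is down to just 4, so r6c1=4.
Step 12. [r7c4∈{6}] nothing but 6 survives at r7c4, so r7c4=6.
Step 13. [r8c4∈{1}] r8c4's peers cover all but 1. So r8c4=1.
Step 14. [r7c2∈{3}] nothing but 3 survives at r7c2. So r7c2=3.
Step 15. [r3c9∈{1,7}] r3c9 is the only open cell in row 3 admitting 1 ⇒ r3c9=1.
Step 16. [r8c9∈{2,9}] 2 has one home in col 9: r8c9. So r8c9=2.
Step 17. [r9c4∈{4}] nothing but 4 survives at r9c4. So r9c4=4.
Step 18. [r8c2∈{6}] r8c2 has the single candidate 6, so r8c2=6.
Step 19. [r1c5∈{5}] r1c5 is down to just 5 ⇒ r1c5=5.
Step 20. [r3c5∈{6}] only 6 remains possible at r3c5, so r3c5=6.
Step 21. [r9c8∈{8}] r9c8 is down to just 8, so r9c8=8.
Step 22. [r2c6∈{1}] r2c6 has the single candidate 1. So r2c6=1.
Step 23. [r4c1∈{1}] r4c1 has the single candidate 1, so r4c1=1.
Step 24. [r9c2∈{1}] nothing but 1 survives at r9c2, so r9c2=1.
Step 25. [r6c4∈{8}] only 8 remains possible at r6c4. So r6c4=8.
Step 26. [r7c3∈{5}] r7c3's peers cover all but 5. So r7c3=5.
Step 27. [r7c6∈{9}] r7c6's peers cover all but 9, so r7c6=9.
Step 28. [r3c2∈{4}] r3c2 is down to just 4 ⇒ r3c2=4.
Step 29. [r2c9∈{7}] r2c9's peers cover all but 7 ⇒ r2c9=7.
Step 30. [r9c5∈{7}] r9c5 has the single candidate 7 ⇒ r9c5=7.
Step 31. [r8c8∈{9}] r8c8's peers cover all but 9. So r8c8=9.
Step 32. [r2c7∈{8}] nothing but 8 survives at r2c7, so r2c7=8.
Step 33. [r4c9∈{3}] only 3 remains possible at r4c9, so r4c9=3.
Step 34. [r3c3∈{7}] r3c3 is down to just 7. So r3c3=7.
Step 35. [r6c7∈{5}] r6c7 is down to just 5. So r6c7=5.
Step 36. [r6c9∈{9}] r6c9 has the single candidate 9, so r6c9=9.
Step 37. [r9c6∈{3}] nothing but 3 survives at r9c6 ⇒ r9c6=3.
Step 38. [r4c7∈{4}] r4c7's peers cover all but 4, so r4c7=4.
Step 39. [r1c1∈{2}] r1c1 has the single candidate 2, so r1c1=2.
Step 40. [r2c1∈{3}] r2c1's peers cover all but 3, so r2c1=3.
Step 41. [r5c6∈{4}] nothing but 4 survives at r5c6. So r5c6=4.
Step 42. [r5c8∈{2}] nothing but 2 survives at r5c8 ⇒ r5c8=2.

Answer: 2 8 1 3 5 7 9 4 6 / 3 9 6 2 4 1 8 5 7 / 5 4 7 9 6 8 2 3 1 / 1 5 8 7 9 2 4 6 3 / 6 7 9 5 3 4 1 2 8 / 4 2 3 8 1 6 5 7 9 / 8 3 5 6 2 9 7 1 4 / 7 6 4 1 8 5 3 9 2 / 9 1 2 4 7 3 6 8 5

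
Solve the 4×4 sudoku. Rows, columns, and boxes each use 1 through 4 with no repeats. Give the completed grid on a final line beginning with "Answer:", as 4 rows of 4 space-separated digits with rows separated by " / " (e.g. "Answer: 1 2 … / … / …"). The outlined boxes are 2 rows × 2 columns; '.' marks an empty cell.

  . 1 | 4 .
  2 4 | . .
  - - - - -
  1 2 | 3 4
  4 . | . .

Step 1. [r1c4∈{2,3}] in row 1, 2 fits only at r1c4 ⇒ r1c4=2.
Step 2. [r2c3∈{1}] only 1 remains possible at r2c3 ⇒ r2c3=1.
Step 3. [r1c1∈{3}] nothing but 3 survives at r1c1, so r1c1=3.
Step 4. [r4c4∈{1}] only 1 remains possible at r4c4 ⇒ r4c4=1.
Step 5. [r4c2∈{3}] nothing but 3 survives at r4c2 ⇒ r4c2=3.
Step 6. [r2c4∈{3}] nothing but 3 survives at r2c4. So r2c4=3.
Step 7. [r4c3∈{2}] r4c3's peers cover all but 2, so r4c3=2.

Answer: 3 1 4 2 / 2 4 1 3 / 1 2 3 4 / 4 3 2 1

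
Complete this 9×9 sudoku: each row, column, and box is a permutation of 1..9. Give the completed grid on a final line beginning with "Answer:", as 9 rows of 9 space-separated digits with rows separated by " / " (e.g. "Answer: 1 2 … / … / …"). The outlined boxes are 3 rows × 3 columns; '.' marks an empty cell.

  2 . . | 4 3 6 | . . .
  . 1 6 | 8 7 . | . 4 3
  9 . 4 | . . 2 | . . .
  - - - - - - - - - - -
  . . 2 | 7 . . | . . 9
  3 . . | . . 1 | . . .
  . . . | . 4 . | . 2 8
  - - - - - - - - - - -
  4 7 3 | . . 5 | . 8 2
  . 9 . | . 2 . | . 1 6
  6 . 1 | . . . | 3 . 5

Step 1. [r9c4∈{9}] r9c4 has the single candidate 9. So r9c4=9.
Step 2. [r1c3∈{5,7,8}] 7 has one home in box 1: r1c3 ⇒ r1c3=7.
Step 3. [r2c1∈{5}] r2c1 is down to just 5, so r2c1=5.
Step 4. [r5c5∈{5,6,8,9}] r5c5 is the only open cell in col 5 admitting 9. So r5c5=9.
Step 5. [r1c2∈{8}] only 8 remains possible at r1c2, so r1c2=8.
Step 6. [r3c7∈{1,5,6,7,8}] across row 3, 8 lands solely at r3c7 ⇒ r3c7=8.
Step 7. [r3c8∈{5,6,7}] row 3 places 6 nowhere but r3c8 ⇒ r3c8=6.
Step 8. [r8c7∈{4,7}] 4 has one home in box 9: r8c7 ⇒ r8c7=4.
Step 9. [r8c6∈{3,7,8}] r8c6 is the only open cell in row 8 admitting 7 ⇒ r8c6=7.
Step 10. [r4c2∈{4,5,6}] across row 4, 4 lands solely at r4c2, so r4c2=4.
Step 11. [r1c8∈{5,9}] r1c8 is the only open cell in col 8 admitting 9 ⇒ r1c8=9.
Step 12. [r1c7∈{1,5}] 5 has one home in row 1: r1c7, so r1c7=5.
Step 13. [r8c3∈{5,8}] r8c3 is the only open cell in row 8 admitting 5 ⇒ r8c3=5.
Step 14. [r5c4∈{2,5,6}] r5c4 is the only open cell in row 5 admitting 2. So r5c4=2.
Step 15. [r9c5∈{8}] only 8 remains possible at r9c5. So r9c5=8.
Step 16. [r4c6∈{3,8}] col 6 places 8 nowhere but r4c6, so r4c6=8.
Step 17. [r3c9∈{1,7}] row 3 places 7 nowhere but r3c9, so r3c9=7.
Step 18. [r6c1∈{1,7}] across col 1, 7 lands solely at r6c1 ⇒ r6c1=7.
Step 19. [r6c7∈{1,6}] 1 has one home in row 6: r6c7. So r6c7=1.
Step 20. [r5c7∈{6,7}] 7 has one home in col 7: r5c7. So r5c7=7.
Step 21. [r5c8∈{5}] r5c8 is down to just 5. So r5c8=5.
Step 22. [r4c5∈{5,6}] across row 4, 5 lands solely at r4c5 ⇒ r4c5=5.
Step 23. [r6c4∈{3,6}] r6c4 is the only open cell in box 5 admitting 6. So r6c4=6.
Step 24. [r3c5∈{1}] r3c5 is down to just 1. So r3c5=1.
Step 25. [r4c8∈{3}] r4c8's peers cover all but 3 ⇒ r4c8=3.
Step 26. [r5c2∈{6}] r5c2's peers cover all but 6 ⇒ r5c2=6.
Step 27. [r1c9∈{1}] nothing but 1 survives at r1c9 ⇒ r1c9=1.
Step 28. [r5c9∈{4}] nothing but 4 survives at r5c9. So r5c9=4.
Step 29. [r9c8∈{7}] only 7 remains possible at r9c8 ⇒ r9c8=7.
Step 30. [r5c3∈{8}] r5c3's peers cover all but 8, so r5c3=8.
Step 31. [r4c7∈{6}] only 6 remains possible at r4c7, so r4c7=6.
Step 32. [r7c7∈{9}] only 9 remains possible at r7c7. So r7c7=9.
Step 33. [r2c6∈{9}] nothing but 9 survives at r2c6 ⇒ r2c6=9.
Step 34. [r3c4∈{5}] r3c4's peers cover all but 5, so r3c4=5.
Step 35. [r9c2∈{2}] r9c2's peers cover all but 2. So r9c2=2.
Step 36. [r3c2∈{3}] nothing but 3 survives at r3c2. So r3c2=3.
Step 37. [r9c6∈{4}] r9c6's peers cover all but 4 ⇒ r9c6=4.
Step 38. [r4c1∈{1}] nothing but 1 survives at r4c1 ⇒ r4c1=1.
Step 39. [r6c3∈{9}] r6c3 is down to just 9 ⇒ r6c3=9.
Step 40. [r6c2∈{5}] r6c2's peers cover all but 5 ⇒ r6c2=5.
Step 41. [r6c6∈{3}] r6c6's peers cover all but 3. So r6c6=3.
Step 42. [r8c4∈{3}] r8c4 has the single candidate 3. So r8c4=3.
Step 43. [r7c5∈{6}] only 6 remains possible at r7c5. So r7c5=6.
Step 44. [r7c4∈{1}] only 1 remains possible at r7c4. So r7c4=1.
Step 45. [r8c1∈{8}] nothing but 8 survives at r8c1. So r8c1=8.
Step 46. [r2c7∈{2}] r2c7's peers cover all but 2 ⇒ r2c7=2.

Answer: 2 8 7 4 3 6 5 9 1 / 5 1 6 8 7 9 2 4 3 / 9 3 4 5 1 2 8 6 7 / 1 4 2 7 5 8 6 3 9 / 3 6 8 2 9 1 7 5 4 / 7 5 9 6 4 3 1 2 8 / 4 7 3 1 6 5 9 8 2 / 8 9 5 3 2 7 4 1 6 / 6 2 1 9 8 4 3 7 5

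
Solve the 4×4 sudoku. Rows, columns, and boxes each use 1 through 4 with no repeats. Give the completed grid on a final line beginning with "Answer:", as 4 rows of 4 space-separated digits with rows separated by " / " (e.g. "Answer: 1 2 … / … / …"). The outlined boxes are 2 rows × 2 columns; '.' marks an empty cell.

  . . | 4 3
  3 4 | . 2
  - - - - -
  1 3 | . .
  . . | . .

Step 1. [r4c2∈{2}] r4c2's peers cover all but 2, so r4c2=2.
Step 2. [r4c4∈{1,4}] col 4 places 1 nowhere but r4c4, so r4c4=1.
Step 3. [r4c3∈{3}] nothing but 3 survives at r4c3 ⇒ r4c3=3.
Step 4. [r3c3∈{2}] r3c3 has the single candidate 2 ⇒ r3c3=2.
Step 5. [r1c2∈{1}] only 1 remains possible at r1c2, so r1c2=1.
Step 6. [r2c3∈{1}] r2c3 is down to just 1. So r2c3=1.
Step 7. [r4c1∈{4}] r4c1 is down to just 4, so r4c1=4.
Step 8. [r3c4∈{4}] r3c4 is down to just 4, so r3c4=4.
Step 9. [r1c1∈{2}] nothing but 2 survives at r1c1 ⇒ r1c1=2.

Answer: 2 1 4 3 / 3 4 1 2 / 1 3 2 4 / 4 2 3 1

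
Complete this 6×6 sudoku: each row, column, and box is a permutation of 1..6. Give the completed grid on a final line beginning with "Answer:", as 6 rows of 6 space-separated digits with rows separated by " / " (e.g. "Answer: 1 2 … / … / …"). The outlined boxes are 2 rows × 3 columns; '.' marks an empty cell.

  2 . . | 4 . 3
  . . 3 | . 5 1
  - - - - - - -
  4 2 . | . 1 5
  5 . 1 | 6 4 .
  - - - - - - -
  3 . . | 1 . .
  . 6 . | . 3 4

Step 1. [r5c5∈{2,6}] 2 has one home in col 5: r5c5. So r5c5=2.
Step 2. [r5c3∈{4,5}] in col 3, 4 fits only at r5c3 ⇒ r5c3=4.
Step 3. [r5c2∈{5}] r5c2 is down to just 5 ⇒ r5c2=5.
Step 4. [r1c5∈{6}] r1c5's peers cover all but 6. So r1c5=6.
Step 5. [r2c1∈{6}] r2c1 has the single candidate 6. So r2c1=6.
Step 6. [r3c4∈{3}] nothing but 3 survives at r3c4 ⇒ r3c4=3.
Step 7. [r4c2∈{3}] r4c2's peers cover all but 3, so r4c2=3.
Step 8. [r2c2∈{4}] r2c2 is down to just 4 ⇒ r2c2=4.
Step 9. [r6c4∈{5}] only 5 remains possible at r6c4. So r6c4=5.
Step 10. [r5c6∈{6}] r5c6 is down to just 6. So r5c6=6.
Step 11. [r1c3∈{5}] nothing but 5 survives at r1c3. So r1c3=5.
Step 12. [r2c4∈{2}] nothing but 2 survives at r2c4. So r2c4=2.
Step 13. [r1c2∈{1}] r1c2 is down to just 1 ⇒ r1c2=1.
Step 14. [r3c3∈{6}] nothing but 6 survives at r3c3. So r3c3=6.
Step 15. [r6c1∈{1}] r6c1's peers cover all but 1 ⇒ r6c1=1.
Step 16. [r6c3∈{2}] nothing but 2 survives at r6c3. So r6c3=2.
Step 17. [r4c6∈{2}] r4c6 is down to just 2. So r4c6=2.

Answer: 2 1 5 4 6 3 / 6 4 3 2 5 1 / 4 2 6 3 1 5 / 5 3 1 6 4 2 / 3 5 4 1 2 6 / 1 6 2 5 3 4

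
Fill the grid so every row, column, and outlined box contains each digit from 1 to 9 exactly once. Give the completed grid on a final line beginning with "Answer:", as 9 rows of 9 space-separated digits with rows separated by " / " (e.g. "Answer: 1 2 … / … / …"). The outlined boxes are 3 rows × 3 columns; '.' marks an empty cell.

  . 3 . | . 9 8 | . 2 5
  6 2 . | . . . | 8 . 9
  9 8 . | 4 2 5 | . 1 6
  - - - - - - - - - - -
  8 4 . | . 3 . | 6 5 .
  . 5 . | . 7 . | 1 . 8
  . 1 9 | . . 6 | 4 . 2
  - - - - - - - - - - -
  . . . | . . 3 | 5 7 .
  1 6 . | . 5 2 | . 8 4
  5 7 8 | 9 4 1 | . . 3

Step 1. [r3c3∈{7}] r3c3 is down to just 7. So r3c3=7.
Step 2. [r4c3∈{2}] r4c3's peers cover all but 2, so r4c3=2.
Step 3. [r1c4∈{1,6,7}] row 1 places 6 nowhere but r1c4, so r1c4=6.
Step 4. [r2c4∈{1,3,7}] across col 4, 3 lands solely at r2c4. So r2c4=3.
Step 5. [r5c1∈{3}] r5c1 is down to just 3, so r5c1=3.
Step 6. [r7c3∈{4}] r7c3's peers cover all but 4 ⇒ r7c3=4.
Step 7. [r7c4∈{8}] r7c4 has the single candidate 8, so r7c4=8.
Step 8. [r2c3∈{1,5}] row 2 places 5 nowhere but r2c3. So r2c3=5.
Step 9. [r5c8∈{9}] r5c8 has the single candidate 9, so r5c8=9.
Step 10. [r3c7∈{3}] nothing but 3 survives at r3c7 ⇒ r3c7=3.
Step 11. [r2c5∈{1}] r2c5 is down to just 1 ⇒ r2c5=1.
Step 12. [r6c8∈{3}] only 3 remains possible at r6c8. So r6c8=3.
Step 13. [r9c7∈{2}] r9c7 is down to just 2. So r9c7=2.
Step 14. [r7c5∈{6}] r7c5 has the single candidate 6, so r7c5=6.
Step 15. [r6c1∈{7}] only 7 remains possible at r6c1. So r6c1=7.
Step 16. [r5c4∈{2}] nothing but 2 survives at r5c4. So r5c4=2.
Step 17. [r7c2∈{9}] nothing but 9 survives at r7c2 ⇒ r7c2=9.
Step 18. [r5c3∈{6}] r5c3 is down to just 6. So r5c3=6.
Step 19. [r2c8∈{4}] r2c8 is down to just 4, so r2c8=4.
Step 20. [r1c7∈{7}] r1c7 has the single candidate 7 ⇒ r1c7=7.
Step 21. [r1c3∈{1}] r1c3's peers cover all but 1. So r1c3=1.
Step 22. [r8c4∈{7}] r8c4's peers cover all but 7, so r8c4=7.
Step 23. [r9c8∈{6}] only 6 remains possible at r9c8, so r9c8=6.
Step 24. [r8c3∈{3}] r8c3 is down to just 3 ⇒ r8c3=3.
Step 25. [r6c5∈{8}] r6c5's peers cover all but 8 ⇒ r6c5=8.
Step 26. [r4c4∈{1}] r4c4's peers cover all but 1. So r4c4=1.
Step 27. [r7c1∈{2}] r7c1 has the single candidate 2. So r7c1=2.
Step 28. [r4c6∈{9}] only 9 remains possible at r4c6 ⇒ r4c6=9.
Step 29. [r7c9∈{1}] only 1 remains possible at r7c9. So r7c9=1.
Step 30. [r4c9∈{7}] only 7 remains possible at r4c9. So r4c9=7.
Step 31. [r6c4∈{5}] r6c4's peers cover all but 5 ⇒ r6c4=5.
Step 32. [r5c6∈{4}] r5c6's peers cover all but 4 ⇒ r5c6=4.
Step 33. [r1c1∈{4}] r1c1's peers cover all but 4 ⇒ r1c1=4.
Step 34. [r8c7∈{9}] nothing but 9 survives at r8c7, so r8c7=9.
Step 35. [r2c6∈{7}] r2c6 has the single candidate 7 ⇒ r2c6=7.

Answer: 4 3 1 6 9 8 7 2 5 / 6 2 5 3 1 7 8 4 9 / 9 8 7 4 2 5 3 1 6 / 8 4 2 1 3 9 6 5 7 / 3 5 6 2 7 4 1 9 8 / 7 1 9 5 8 6 4 3 2 / 2 9 4 8 6 3 5 7 1 / 1 6 3 7 5 2 9 8 4 / 5 7 8 9 4 1 2 6 3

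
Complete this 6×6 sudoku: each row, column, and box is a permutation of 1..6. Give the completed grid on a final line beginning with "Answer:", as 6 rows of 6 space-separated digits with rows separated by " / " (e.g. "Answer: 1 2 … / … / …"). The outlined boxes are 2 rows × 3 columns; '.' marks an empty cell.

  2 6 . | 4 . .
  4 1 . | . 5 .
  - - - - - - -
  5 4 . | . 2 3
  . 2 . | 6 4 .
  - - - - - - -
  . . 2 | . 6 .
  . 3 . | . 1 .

Step 1. [r4c6∈{1,5}] row 4 places 5 nowhere but r4c6 ⇒ r4c6=5.
Step 2. [r6c3∈{4,5,6}] in col 3, 4 fits only at r6c3 ⇒ r6c3=4.
Step 3. [r2c3∈{3}] only 3 remains possible at r2c3, so r2c3=3.
Step 4. [r2c4∈{2}] r2c4 has the single candidate 2, so r2c4=2.
Step 5. [r4c3∈{1}] r4c3 has the single candidate 1. So r4c3=1.
Step 6. [r5c2∈{5}] nothing but 5 survives at r5c2 ⇒ r5c2=5.
Step 7. [r5c4∈{3}] only 3 remains possible at r5c4, so r5c4=3.
Step 8. [r6c4∈{5}] r6c4 is down to just 5. So r6c4=5.
Step 9. [r4c1∈{3}] r4c1 is down to just 3. So r4c1=3.
Step 10. [r6c1∈{6}] r6c1 has the single candidate 6, so r6c1=6.
Step 11. [r2c6∈{6}] r2c6 is down to just 6 ⇒ r2c6=6.
Step 12. [r3c3∈{6}] r3c3 is down to just 6 ⇒ r3c3=6.
Step 13. [r6c6∈{2}] nothing but 2 survives at r6c6, so r6c6=2.
Step 14. [r3c4∈{1}] r3c4's peers cover all but 1, so r3c4=1.
Step 15. [r5c6∈{4}] only 4 remains possible at r5c6, so r5c6=4.
Step 16. [r1c3∈{5}] nothing but 5 survives at r1c3 ⇒ r1c3=5.
Step 17. [r1c5∈{3}] r1c5's peers cover all but 3, so r1c5=3.
Step 18. [r1c6∈{1}] r1c6's peers cover all but 1, so r1c6=1.
Step 19. [r5c1∈{1}] r5c1 is down to just 1. So r5c1=1.

Answer: 2 6 5 4 3 1 / 4 1 3 2 5 6 / 5 4 6 1 2 3 / 3 2 1 6 4 5 / 1 5 2 3 6 4 / 6 3 4 5 1 2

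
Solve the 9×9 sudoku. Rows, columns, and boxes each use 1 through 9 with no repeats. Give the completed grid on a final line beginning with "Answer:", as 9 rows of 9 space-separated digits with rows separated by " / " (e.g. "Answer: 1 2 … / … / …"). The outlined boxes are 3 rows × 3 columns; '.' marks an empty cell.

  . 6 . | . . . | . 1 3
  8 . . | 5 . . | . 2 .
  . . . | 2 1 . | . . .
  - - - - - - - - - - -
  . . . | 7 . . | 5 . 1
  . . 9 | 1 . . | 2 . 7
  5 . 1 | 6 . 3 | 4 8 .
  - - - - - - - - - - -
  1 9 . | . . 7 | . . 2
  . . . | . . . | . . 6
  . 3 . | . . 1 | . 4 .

Step 1. [r1c3∈{2,4,5,7}] row 1 places 5 nowhere but r1c3, so r1c3=5.
Step 2. [r8c2∈{2,4,5,7,8}] col 2 places 5 nowhere but r8c2 ⇒ r8c2=5.
Step 3. [r2c5∈{3,4,6,7,9}] box 2 places 3 nowhere but r2c5. So r2c5=3.
Step 4. [r1c1∈{2,4,7,9}] r1c1 is the only open cell in row 1 admitting 2. So r1c1=2.
Step 5. [r3c1∈{3,4,7,9}] across col 1, 9 lands solely at r3c1 ⇒ r3c1=9.
Step 6. [r8c7∈{1,3,7,8,9}] row 8 places 1 nowhere but r8c7 ⇒ r8c7=1.
Step 7. [r1c5∈{4,7,8,9}] col 5 places 7 nowhere but r1c5. So r1c5=7.
Step 8. [r6c9∈{9}] nothing but 9 survives at r6c9. So r6c9=9.
Step 9. [r8c8∈{3,7,9}] in col 8, 9 fits only at r8c8 ⇒ r8c8=9.
Step 10. [r3c8∈{5,6,7}] col 8 places 7 nowhere but r3c8 ⇒ r3c8=7.
Step 11. [r3c2∈{4}] only 4 remains possible at r3c2 ⇒ r3c2=4.
Step 12. [r6c5∈{2}] r6c5's peers cover all but 2 ⇒ r6c5=2.
Step 13. [r9c3∈{2,6,7,8}] r9c3 is the only open cell in row 9 admitting 2. So r9c3=2.
Step 14. [r5c2∈{8}] nothing but 8 survives at r5c2, so r5c2=8.
Step 15. [r7c8∈{3,5}] 5 has one home in col 8: r7c8. So r7c8=5.
Step 16. [r9c9∈{8}] r9c9 is down to just 8. So r9c9=8.
Step 17. [r9c5∈{5,6,9}] in row 9, 5 fits only at r9c5, so r9c5=5.
Step 18. [r5c5∈{4}] nothing but 4 survives at r5c5. So r5c5=4.
Step 19. [r8c5∈{8}] r8c5's peers cover all but 8 ⇒ r8c5=8.
Step 20. [r1c4∈{4,8,9}] across col 4, 8 lands solely at r1c4, so r1c4=8.
Step 21. [r9c1∈{6,7}] row 9 places 6 nowhere but r9c1. So r9c1=6.
Step 22. [r4c3∈{3,4,6}] r4c3 is the only open cell in col 3 admitting 6 ⇒ r4c3=6.
Step 23. [r1c6∈{4,9}] across row 1, 4 lands solely at r1c6. So r1c6=4.
Step 24. [r2c6∈{6,9}] in box 2, 9 fits only at r2c6 ⇒ r2c6=9.
Step 25. [r4c1∈{3,4}] 4 has one home in row 4: r4c1 ⇒ r4c1=4.
Step 26. [r8c4∈{3,4}] across row 8, 3 lands solely at r8c4. So r8c4=3.
Step 27. [r8c3∈{4,7}] r8c3 is the only open cell in row 8 admitting 4, so r8c3=4.
Step 28. [r5c8∈{3,6}] r5c8 is the only open cell in row 5 admitting 6, so r5c8=6.
Step 29. [r3c6∈{6}] r3c6 has the single candidate 6 ⇒ r3c6=6.
Step 30. [r2c3∈{7}] nothing but 7 survives at r2c3 ⇒ r2c3=7.
Step 31. [r5c1∈{3}] r5c1 is down to just 3 ⇒ r5c1=3.
Step 32. [r8c6∈{2}] only 2 remains possible at r8c6, so r8c6=2.
Step 33. [r6c2∈{7}] only 7 remains possible at r6c2. So r6c2=7.
Step 34. [r8c1∈{7}] only 7 remains possible at r8c1, so r8c1=7.
Step 35. [r9c4∈{9}] nothing but 9 survives at r9c4. So r9c4=9.
Step 36. [r5c6∈{5}] nothing but 5 survives at r5c6 ⇒ r5c6=5.
Step 37. [r4c8∈{3}] only 3 remains possible at r4c8 ⇒ r4c8=3.
Step 38. [r2c9∈{4}] r2c9 is down to just 4, so r2c9=4.
Step 39. [r3c9∈{5}] r3c9 is down to just 5. So r3c9=5.
Step 40. [r4c6∈{8}] r4c6's peers cover all but 8 ⇒ r4c6=8.
Step 41. [r3c7∈{8}] r3c7 has the single candidate 8 ⇒ r3c7=8.
Step 42. [r3c3∈{3}] r3c3 is down to just 3 ⇒ r3c3=3.
Step 43. [r1c7∈{9}] only 9 remains possible at r1c7, so r1c7=9.
Step 44. [r2c7∈{6}] r2c7 is down to just 6. So r2c7=6.
Step 45. [r7c4∈{4}] only 4 remains possible at r7c4, so r7c4=4.
Step 46. [r7c5∈{6}] only 6 remains possible at r7c5 ⇒ r7c5=6.
Step 47. [r7c3∈{8}] nothing but 8 survives at r7c3 ⇒ r7c3=8.
Step 48. [r7c7∈{3}] r7c7 is down to just 3. So r7c7=3.
Step 49. [r4c2∈{2}] nothing but 2 survives at r4c2, so r4c2=2.
Step 50. [r2c2∈{1}] only 1 remains possible at r2c2 ⇒ r2c2=1.
Step 51. [r4c5∈{9}] r4c5's peers cover all but 9, so r4c5=9.
Step 52. [r9c7∈{7}] r9c7 has the single candidate 7, so r9c7=7.

Answer: 2 6 5 8 7 4 9 1 3 / 8 1 7 5 3 9 6 2 4 / 9 4 3 2 1 6 8 7 5 / 4 2 6 7 9 8 5 3 1 / 3 8 9 1 4 5 2 6 7 / 5 7 1 6 2 3 4 8 9 / 1 9 8 4 6 7 3 5 2 / 7 5 4 3 8 2 1 9 6 / 6 3 2 9 5 1 7 4 8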